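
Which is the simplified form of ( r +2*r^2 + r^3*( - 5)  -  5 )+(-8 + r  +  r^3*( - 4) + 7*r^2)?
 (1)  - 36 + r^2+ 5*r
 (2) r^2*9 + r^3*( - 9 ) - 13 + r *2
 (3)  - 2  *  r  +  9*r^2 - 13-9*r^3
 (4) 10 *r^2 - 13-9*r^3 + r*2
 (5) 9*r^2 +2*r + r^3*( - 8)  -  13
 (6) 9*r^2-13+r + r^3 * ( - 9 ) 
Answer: 2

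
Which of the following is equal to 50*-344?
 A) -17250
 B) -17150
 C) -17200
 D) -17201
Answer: C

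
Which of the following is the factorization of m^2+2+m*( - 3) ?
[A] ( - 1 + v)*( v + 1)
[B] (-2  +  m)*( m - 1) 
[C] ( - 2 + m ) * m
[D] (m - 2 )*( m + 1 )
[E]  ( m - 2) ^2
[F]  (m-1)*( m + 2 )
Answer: B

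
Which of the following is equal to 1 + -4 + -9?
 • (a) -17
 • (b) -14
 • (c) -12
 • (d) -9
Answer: c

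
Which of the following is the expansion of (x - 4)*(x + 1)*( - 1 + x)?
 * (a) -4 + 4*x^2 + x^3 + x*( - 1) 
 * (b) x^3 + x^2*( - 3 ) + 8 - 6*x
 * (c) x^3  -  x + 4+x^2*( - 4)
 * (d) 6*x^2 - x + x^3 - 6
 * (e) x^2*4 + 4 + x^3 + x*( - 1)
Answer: c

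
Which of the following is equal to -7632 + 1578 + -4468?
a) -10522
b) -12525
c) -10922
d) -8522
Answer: a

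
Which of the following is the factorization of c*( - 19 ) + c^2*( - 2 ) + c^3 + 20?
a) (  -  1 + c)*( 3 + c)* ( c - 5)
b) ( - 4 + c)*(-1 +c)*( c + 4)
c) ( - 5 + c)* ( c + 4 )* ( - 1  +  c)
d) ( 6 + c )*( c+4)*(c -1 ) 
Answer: c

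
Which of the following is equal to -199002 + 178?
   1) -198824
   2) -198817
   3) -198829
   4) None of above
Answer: 1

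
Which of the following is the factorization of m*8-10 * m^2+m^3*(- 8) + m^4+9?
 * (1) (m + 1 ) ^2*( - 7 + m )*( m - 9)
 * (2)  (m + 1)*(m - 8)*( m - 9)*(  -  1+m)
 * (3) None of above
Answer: 3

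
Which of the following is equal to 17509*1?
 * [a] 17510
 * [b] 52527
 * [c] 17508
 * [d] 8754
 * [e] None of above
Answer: e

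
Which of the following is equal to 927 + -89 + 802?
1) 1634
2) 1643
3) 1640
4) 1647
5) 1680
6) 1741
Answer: 3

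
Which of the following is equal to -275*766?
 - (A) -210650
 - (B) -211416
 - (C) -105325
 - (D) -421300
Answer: A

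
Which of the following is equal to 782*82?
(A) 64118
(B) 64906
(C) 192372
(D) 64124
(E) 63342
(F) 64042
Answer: D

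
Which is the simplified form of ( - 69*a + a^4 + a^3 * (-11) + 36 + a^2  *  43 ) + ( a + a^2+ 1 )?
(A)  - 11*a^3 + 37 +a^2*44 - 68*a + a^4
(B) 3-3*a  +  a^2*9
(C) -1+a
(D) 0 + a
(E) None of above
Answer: A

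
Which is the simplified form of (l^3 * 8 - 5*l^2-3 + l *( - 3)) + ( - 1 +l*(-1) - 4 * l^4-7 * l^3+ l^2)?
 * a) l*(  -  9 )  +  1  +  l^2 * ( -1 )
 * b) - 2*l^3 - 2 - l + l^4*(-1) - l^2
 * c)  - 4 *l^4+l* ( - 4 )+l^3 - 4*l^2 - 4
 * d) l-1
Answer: c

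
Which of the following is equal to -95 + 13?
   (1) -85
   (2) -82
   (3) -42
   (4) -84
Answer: 2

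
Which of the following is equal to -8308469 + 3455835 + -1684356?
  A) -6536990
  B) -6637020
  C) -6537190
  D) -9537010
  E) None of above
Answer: A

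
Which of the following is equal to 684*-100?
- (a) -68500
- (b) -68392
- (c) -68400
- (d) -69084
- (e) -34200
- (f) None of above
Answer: c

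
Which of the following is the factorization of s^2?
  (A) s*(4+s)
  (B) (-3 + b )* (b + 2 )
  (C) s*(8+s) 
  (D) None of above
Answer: D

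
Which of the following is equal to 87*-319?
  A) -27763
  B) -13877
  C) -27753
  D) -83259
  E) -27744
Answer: C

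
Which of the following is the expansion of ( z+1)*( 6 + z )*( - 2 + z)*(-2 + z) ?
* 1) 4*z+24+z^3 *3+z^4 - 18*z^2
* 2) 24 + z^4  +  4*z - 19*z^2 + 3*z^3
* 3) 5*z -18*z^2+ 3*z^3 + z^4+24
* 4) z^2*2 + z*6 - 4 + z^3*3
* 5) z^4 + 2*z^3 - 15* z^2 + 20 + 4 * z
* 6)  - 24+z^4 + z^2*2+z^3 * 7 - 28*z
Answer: 1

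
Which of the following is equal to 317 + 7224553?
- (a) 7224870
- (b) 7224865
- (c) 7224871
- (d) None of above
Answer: a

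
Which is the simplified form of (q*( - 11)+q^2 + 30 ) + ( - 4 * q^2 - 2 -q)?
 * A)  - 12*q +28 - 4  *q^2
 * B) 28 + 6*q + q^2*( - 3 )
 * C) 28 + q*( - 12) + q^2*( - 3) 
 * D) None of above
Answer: C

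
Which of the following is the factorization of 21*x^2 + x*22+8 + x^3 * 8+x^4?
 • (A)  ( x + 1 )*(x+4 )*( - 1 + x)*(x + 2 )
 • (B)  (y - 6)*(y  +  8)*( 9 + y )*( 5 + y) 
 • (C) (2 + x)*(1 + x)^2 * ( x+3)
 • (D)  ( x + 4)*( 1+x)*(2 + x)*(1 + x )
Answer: D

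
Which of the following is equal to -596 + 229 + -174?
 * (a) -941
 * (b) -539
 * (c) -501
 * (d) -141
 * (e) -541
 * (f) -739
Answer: e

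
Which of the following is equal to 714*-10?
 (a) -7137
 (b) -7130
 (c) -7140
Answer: c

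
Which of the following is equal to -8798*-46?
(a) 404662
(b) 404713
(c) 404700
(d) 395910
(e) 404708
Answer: e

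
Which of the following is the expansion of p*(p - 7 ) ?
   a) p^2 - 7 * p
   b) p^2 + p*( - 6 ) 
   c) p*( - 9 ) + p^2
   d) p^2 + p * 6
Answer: a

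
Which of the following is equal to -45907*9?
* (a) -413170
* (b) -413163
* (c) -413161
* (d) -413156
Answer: b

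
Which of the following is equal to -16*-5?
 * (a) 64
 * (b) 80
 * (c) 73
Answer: b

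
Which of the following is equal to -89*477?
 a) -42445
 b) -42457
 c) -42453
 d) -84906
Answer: c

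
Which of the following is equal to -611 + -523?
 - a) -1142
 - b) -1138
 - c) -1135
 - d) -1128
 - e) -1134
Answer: e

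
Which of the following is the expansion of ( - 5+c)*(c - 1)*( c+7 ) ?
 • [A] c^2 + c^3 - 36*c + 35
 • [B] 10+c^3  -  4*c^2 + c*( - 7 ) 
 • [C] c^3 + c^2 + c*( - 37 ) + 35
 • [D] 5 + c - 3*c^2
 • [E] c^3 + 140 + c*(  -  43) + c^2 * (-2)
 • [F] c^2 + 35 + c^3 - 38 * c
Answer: C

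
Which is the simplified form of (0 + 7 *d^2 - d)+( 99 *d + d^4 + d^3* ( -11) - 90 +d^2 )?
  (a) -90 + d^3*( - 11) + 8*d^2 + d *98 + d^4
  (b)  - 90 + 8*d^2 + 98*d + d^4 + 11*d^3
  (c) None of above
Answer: a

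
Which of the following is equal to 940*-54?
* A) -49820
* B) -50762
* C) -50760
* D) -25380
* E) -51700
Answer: C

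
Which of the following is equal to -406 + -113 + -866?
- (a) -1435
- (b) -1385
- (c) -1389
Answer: b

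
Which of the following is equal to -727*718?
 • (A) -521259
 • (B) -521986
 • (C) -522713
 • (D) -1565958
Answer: B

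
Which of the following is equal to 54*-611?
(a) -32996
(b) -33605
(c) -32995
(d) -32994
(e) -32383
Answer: d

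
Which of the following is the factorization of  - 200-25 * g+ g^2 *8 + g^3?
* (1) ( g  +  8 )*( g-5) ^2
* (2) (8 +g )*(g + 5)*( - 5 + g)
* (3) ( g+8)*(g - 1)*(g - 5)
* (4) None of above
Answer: 2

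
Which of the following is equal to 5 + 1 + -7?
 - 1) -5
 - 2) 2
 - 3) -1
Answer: 3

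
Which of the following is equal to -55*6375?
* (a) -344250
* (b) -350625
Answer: b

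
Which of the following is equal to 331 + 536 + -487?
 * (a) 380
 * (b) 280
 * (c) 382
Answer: a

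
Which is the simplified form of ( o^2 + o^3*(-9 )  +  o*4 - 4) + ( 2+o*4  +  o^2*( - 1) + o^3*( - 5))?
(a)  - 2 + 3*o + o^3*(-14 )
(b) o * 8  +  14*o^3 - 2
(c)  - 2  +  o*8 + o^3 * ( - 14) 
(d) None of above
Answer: c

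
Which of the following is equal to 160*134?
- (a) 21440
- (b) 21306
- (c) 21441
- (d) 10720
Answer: a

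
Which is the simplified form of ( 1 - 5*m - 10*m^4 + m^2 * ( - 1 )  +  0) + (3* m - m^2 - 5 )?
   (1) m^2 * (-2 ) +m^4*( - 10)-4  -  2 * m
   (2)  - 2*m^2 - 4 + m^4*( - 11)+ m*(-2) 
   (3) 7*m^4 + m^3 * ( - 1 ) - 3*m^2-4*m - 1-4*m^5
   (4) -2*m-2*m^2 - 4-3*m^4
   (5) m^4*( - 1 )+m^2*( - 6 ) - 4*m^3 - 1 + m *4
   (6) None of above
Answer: 1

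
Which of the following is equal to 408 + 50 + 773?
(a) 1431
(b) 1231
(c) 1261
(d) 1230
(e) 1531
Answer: b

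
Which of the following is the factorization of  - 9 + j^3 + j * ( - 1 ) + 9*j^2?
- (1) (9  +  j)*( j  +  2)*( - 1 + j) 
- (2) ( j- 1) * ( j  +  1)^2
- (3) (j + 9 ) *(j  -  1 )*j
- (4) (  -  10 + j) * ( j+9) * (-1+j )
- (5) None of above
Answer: 5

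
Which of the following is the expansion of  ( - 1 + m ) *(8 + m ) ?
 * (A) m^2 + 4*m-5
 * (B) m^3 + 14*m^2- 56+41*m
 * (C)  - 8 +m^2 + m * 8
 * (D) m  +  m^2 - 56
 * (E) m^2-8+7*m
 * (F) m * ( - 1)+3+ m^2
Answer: E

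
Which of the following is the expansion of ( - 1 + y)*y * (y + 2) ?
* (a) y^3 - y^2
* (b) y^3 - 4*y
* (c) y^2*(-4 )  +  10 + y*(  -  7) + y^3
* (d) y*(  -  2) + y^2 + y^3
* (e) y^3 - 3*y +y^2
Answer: d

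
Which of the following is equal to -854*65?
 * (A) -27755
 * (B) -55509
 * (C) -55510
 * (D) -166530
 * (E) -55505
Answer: C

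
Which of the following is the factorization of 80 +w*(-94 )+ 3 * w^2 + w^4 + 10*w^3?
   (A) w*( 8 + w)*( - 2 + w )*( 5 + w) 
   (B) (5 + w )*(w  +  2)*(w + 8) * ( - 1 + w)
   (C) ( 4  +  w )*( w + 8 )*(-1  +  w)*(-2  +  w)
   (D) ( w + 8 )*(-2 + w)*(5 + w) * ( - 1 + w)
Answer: D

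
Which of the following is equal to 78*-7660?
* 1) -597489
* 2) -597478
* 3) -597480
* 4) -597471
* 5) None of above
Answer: 3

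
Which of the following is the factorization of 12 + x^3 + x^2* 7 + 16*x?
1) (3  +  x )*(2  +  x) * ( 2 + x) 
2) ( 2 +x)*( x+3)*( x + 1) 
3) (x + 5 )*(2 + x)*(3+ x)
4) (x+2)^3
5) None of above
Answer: 1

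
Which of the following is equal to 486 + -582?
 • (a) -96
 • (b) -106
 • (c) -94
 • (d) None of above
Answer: a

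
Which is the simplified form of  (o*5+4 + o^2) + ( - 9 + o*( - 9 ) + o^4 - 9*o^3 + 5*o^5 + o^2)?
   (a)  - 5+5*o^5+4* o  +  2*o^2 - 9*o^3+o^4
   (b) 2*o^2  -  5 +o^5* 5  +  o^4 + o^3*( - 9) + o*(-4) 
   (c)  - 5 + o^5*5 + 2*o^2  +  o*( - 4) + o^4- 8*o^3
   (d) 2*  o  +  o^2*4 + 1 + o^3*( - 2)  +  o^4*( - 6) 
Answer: b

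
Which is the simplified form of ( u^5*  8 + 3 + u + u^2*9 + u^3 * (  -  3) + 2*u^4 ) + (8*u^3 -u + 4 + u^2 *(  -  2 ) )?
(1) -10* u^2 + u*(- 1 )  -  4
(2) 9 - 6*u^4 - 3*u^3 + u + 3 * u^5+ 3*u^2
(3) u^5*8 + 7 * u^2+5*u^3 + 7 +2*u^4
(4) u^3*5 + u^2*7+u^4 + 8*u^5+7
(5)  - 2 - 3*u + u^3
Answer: 3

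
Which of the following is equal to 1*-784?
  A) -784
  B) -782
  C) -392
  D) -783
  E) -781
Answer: A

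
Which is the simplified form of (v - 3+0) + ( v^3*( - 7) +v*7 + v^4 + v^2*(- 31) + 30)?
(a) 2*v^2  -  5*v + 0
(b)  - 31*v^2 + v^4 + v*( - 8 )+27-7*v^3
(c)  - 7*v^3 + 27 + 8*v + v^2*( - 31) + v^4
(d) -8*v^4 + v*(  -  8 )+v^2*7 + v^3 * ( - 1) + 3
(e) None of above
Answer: c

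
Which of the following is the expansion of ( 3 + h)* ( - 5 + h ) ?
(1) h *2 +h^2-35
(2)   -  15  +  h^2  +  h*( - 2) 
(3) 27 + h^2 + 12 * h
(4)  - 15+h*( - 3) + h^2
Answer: 2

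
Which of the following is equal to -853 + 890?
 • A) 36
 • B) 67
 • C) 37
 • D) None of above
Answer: C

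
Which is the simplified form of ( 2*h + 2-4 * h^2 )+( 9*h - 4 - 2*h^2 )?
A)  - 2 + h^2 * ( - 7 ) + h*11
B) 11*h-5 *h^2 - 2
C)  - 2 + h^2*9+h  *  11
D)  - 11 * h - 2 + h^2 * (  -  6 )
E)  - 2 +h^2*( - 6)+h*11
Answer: E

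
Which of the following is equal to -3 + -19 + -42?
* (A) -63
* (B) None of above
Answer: B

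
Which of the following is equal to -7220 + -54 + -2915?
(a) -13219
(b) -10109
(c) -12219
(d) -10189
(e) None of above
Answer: d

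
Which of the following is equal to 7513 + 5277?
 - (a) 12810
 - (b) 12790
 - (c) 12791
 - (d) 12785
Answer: b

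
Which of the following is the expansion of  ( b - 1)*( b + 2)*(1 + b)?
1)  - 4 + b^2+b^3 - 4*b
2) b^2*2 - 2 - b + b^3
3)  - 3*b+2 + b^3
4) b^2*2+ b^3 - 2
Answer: 2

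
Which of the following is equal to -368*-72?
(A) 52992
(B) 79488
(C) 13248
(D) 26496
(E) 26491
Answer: D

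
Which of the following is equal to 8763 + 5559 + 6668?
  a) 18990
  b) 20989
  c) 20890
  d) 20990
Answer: d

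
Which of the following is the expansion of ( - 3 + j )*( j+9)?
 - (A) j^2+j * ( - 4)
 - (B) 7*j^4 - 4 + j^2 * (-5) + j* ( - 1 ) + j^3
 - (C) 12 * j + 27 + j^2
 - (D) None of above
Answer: D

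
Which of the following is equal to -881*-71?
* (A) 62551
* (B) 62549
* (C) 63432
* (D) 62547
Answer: A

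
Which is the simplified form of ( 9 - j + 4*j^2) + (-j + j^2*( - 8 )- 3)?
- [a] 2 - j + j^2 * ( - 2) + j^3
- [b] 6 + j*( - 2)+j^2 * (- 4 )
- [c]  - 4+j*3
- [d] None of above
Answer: b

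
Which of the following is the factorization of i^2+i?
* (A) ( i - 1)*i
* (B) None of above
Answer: B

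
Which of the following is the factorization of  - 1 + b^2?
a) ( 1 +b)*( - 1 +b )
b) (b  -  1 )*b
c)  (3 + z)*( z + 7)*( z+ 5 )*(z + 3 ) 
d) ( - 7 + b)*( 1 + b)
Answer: a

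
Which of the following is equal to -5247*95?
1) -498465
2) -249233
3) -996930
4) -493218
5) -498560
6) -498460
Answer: 1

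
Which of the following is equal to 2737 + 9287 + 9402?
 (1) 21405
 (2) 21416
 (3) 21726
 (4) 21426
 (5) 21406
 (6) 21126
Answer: 4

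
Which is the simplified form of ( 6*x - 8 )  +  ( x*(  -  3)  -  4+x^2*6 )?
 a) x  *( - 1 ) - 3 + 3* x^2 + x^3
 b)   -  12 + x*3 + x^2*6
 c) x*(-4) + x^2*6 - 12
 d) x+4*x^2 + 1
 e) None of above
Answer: b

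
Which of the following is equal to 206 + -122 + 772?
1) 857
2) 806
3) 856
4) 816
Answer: 3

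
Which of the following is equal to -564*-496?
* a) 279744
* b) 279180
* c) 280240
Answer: a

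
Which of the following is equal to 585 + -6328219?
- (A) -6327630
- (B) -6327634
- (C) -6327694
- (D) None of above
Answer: B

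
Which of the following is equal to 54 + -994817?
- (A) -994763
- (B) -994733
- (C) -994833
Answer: A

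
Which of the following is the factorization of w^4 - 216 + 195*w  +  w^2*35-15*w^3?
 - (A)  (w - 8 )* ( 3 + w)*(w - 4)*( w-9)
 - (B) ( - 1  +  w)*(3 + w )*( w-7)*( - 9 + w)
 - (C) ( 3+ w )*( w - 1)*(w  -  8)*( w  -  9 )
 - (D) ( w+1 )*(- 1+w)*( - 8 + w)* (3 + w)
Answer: C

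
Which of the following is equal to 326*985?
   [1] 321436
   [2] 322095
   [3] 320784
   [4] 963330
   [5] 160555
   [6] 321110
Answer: 6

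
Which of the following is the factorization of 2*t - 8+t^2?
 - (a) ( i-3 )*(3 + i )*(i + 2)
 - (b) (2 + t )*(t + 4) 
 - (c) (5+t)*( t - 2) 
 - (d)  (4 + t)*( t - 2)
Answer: d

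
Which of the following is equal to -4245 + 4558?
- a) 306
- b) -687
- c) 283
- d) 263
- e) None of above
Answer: e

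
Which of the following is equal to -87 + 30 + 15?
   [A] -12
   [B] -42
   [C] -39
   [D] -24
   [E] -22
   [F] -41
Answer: B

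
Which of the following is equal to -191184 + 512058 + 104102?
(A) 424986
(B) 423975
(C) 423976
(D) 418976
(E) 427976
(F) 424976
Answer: F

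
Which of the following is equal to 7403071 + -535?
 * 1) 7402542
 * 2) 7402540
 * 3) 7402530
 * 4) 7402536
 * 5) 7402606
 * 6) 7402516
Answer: 4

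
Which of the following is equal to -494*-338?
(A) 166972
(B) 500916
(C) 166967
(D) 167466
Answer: A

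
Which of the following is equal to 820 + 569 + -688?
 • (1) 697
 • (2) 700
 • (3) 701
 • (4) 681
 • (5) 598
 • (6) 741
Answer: 3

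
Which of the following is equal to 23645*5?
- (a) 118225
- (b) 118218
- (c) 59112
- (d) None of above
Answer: a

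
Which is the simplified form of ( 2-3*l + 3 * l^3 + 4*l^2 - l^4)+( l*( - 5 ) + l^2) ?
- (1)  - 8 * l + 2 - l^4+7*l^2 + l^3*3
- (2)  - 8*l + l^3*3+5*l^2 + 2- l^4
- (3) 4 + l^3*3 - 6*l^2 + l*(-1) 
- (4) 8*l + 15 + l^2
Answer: 2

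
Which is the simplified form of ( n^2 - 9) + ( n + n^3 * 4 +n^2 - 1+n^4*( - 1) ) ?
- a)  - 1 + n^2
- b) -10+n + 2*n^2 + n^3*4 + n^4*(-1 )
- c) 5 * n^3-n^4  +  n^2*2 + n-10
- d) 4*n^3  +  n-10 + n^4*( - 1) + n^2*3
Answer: b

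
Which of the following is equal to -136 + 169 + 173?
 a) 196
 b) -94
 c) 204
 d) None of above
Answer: d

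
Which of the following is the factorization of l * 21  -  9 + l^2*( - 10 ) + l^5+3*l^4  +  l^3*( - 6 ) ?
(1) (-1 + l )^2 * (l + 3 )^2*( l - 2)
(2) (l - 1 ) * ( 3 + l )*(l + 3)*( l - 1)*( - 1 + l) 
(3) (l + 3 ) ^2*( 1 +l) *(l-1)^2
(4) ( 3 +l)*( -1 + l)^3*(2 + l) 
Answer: 2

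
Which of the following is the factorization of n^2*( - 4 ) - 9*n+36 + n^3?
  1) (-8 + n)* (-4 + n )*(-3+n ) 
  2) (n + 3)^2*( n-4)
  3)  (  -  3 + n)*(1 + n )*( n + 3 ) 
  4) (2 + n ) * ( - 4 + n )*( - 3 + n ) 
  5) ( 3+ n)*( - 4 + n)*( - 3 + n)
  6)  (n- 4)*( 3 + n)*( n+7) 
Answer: 5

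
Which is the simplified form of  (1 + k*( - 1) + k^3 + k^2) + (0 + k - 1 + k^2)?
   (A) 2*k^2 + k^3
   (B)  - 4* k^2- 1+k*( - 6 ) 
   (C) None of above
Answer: A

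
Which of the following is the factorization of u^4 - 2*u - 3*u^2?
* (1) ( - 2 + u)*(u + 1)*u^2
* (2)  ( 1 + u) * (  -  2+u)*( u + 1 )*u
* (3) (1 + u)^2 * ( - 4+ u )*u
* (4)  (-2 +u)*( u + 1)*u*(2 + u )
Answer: 2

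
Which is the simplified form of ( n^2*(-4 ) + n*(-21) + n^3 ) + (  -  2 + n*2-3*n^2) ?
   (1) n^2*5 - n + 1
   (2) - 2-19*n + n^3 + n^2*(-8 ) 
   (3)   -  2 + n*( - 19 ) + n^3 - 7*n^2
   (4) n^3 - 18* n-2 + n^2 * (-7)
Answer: 3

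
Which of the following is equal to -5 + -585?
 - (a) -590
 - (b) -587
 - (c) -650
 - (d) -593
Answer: a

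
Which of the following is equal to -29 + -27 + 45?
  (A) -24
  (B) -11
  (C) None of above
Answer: B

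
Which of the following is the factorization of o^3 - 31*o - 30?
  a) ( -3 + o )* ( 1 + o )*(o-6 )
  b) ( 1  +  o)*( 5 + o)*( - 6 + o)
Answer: b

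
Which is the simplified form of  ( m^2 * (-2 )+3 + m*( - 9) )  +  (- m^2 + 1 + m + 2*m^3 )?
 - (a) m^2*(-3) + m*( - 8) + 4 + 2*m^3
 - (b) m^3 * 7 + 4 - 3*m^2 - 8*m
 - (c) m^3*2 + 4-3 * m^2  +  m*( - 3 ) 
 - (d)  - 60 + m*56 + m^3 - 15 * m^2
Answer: a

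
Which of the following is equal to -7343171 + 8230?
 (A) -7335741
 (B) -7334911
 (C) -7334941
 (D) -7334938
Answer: C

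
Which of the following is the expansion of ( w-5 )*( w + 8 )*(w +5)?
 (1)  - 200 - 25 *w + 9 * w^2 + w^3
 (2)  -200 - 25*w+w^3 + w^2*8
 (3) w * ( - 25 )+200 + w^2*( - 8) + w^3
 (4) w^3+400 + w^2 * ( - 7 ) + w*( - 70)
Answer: 2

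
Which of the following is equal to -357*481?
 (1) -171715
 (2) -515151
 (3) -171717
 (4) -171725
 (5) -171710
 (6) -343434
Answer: 3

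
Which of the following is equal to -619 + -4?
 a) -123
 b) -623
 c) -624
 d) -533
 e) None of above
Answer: b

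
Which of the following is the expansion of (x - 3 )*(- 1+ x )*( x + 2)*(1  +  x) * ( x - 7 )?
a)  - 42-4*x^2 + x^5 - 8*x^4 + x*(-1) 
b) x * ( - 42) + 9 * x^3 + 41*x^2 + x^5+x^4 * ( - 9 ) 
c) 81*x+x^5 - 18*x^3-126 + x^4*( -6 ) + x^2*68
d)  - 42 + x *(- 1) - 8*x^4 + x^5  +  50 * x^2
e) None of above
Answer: d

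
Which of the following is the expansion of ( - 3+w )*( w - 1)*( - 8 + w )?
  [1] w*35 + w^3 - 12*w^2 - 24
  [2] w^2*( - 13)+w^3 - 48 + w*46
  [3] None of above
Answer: 1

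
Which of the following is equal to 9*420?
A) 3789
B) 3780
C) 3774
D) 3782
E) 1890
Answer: B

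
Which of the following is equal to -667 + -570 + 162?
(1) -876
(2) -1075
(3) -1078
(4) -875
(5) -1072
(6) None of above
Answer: 2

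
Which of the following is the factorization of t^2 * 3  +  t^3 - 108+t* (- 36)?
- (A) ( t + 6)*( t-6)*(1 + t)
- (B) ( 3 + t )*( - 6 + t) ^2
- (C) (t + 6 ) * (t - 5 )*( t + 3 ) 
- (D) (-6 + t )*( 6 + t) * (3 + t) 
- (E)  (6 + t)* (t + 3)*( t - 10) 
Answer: D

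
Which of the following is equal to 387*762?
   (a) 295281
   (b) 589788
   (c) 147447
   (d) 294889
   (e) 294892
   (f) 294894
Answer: f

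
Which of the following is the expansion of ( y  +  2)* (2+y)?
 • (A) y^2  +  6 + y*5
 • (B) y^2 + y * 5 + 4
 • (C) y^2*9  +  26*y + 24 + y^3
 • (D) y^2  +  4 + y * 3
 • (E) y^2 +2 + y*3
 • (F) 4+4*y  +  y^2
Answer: F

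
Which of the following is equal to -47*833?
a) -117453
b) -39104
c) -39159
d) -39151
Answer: d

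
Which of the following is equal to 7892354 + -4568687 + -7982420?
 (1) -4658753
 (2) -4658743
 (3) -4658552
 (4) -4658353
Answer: 1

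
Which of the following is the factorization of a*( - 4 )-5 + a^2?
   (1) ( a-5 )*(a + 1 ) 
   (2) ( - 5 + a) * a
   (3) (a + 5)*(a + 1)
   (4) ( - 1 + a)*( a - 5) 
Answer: 1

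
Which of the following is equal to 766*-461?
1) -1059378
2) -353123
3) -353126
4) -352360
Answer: 3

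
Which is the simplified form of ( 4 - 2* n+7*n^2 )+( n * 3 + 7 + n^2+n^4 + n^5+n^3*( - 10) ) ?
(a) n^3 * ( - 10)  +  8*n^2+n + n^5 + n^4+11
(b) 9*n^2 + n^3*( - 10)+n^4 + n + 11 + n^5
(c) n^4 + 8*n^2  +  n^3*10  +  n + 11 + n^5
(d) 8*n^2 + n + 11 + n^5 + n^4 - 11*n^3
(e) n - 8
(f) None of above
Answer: a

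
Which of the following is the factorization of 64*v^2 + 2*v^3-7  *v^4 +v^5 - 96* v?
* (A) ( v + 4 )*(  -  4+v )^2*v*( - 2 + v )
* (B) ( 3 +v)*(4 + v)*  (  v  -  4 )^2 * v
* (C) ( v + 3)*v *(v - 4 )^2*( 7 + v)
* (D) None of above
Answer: D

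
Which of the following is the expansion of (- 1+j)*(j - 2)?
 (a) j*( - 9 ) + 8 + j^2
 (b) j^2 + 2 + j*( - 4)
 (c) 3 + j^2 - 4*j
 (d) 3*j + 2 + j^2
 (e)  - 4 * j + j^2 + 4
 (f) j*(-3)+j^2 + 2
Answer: f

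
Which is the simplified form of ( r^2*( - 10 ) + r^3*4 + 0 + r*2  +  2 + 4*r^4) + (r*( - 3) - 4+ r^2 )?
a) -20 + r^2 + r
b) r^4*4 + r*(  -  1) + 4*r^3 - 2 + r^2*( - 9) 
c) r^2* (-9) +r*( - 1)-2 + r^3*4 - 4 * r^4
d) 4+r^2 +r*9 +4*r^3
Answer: b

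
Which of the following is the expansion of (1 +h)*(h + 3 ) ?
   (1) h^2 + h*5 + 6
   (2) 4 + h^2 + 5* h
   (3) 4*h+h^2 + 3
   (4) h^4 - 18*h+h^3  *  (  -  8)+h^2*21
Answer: 3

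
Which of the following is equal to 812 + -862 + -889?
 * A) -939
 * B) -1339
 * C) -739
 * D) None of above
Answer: A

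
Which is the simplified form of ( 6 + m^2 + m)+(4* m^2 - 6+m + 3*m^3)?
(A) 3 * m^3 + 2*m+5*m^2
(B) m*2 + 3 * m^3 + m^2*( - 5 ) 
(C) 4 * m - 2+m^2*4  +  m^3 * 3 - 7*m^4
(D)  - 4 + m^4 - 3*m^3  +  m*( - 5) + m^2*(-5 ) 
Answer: A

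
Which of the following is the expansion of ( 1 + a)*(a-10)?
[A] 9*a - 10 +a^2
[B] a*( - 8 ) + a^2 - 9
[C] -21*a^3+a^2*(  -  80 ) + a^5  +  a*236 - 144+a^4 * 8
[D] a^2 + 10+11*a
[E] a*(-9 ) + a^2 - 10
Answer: E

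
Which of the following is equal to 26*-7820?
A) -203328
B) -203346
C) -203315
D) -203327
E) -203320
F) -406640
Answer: E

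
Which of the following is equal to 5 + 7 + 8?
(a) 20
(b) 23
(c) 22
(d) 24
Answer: a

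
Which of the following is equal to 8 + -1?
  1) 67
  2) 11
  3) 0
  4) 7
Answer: 4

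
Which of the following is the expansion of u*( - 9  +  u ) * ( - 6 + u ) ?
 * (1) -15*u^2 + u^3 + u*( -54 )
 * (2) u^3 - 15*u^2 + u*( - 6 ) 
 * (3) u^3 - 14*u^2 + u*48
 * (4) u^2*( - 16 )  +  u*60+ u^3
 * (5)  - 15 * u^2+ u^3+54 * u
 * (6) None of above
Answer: 5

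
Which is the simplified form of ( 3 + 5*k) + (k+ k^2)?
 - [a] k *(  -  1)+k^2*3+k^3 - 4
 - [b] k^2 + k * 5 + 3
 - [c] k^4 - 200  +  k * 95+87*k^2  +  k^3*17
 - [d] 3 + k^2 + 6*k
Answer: d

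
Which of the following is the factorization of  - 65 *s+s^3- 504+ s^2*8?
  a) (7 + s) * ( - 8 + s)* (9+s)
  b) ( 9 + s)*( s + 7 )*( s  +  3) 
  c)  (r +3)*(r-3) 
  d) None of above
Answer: a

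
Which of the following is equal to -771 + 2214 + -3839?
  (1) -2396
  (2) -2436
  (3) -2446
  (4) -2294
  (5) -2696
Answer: 1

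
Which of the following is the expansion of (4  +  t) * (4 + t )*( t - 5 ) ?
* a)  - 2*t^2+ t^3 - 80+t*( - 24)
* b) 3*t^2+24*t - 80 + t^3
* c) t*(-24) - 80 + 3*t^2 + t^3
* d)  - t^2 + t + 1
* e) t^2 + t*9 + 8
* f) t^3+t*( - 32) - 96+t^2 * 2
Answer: c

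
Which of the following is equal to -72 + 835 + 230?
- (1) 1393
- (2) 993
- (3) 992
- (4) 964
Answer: 2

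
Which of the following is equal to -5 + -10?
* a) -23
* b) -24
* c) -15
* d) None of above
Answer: c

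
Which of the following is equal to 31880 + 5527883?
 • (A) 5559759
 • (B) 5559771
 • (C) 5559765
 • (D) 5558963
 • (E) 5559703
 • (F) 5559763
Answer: F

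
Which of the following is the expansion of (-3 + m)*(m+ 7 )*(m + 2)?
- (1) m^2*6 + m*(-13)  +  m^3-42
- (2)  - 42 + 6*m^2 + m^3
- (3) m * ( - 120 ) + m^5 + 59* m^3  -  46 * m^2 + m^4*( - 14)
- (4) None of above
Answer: 1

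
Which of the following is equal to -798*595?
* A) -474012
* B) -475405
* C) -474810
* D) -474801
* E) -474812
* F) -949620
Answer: C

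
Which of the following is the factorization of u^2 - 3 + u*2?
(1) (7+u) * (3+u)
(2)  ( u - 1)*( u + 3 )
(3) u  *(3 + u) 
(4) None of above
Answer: 2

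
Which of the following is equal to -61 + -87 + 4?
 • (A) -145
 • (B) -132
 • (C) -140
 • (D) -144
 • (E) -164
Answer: D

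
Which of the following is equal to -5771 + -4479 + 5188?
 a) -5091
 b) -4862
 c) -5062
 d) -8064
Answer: c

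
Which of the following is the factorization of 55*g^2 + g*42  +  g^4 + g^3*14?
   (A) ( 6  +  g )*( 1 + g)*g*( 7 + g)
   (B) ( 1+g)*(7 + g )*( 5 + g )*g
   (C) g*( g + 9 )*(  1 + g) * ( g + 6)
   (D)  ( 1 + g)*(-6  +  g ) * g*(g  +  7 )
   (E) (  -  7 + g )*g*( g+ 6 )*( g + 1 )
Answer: A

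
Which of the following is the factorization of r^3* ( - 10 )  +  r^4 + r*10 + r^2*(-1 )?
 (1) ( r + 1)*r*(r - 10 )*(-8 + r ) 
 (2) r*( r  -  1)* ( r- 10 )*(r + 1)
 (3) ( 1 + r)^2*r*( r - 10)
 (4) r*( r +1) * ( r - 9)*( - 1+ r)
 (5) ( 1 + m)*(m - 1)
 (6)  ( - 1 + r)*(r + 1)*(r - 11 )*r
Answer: 2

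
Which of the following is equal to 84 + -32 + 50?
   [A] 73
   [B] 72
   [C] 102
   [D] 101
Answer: C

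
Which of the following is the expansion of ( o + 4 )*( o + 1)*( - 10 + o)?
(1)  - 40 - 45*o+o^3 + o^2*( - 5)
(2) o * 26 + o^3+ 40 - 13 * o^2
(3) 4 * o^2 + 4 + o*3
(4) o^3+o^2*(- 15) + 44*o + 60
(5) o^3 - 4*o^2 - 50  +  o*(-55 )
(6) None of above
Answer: 6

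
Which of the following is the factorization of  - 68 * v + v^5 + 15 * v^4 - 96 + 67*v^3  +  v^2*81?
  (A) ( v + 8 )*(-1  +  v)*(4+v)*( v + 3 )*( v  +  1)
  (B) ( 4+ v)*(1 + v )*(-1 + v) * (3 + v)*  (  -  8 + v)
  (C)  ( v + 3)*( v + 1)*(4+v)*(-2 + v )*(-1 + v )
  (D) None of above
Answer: A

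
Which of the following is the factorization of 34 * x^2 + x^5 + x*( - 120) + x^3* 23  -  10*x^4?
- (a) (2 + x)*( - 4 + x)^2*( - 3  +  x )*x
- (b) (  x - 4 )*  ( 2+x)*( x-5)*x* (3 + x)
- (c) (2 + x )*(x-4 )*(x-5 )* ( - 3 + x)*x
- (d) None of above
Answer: c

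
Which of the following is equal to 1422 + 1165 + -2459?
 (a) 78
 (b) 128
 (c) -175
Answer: b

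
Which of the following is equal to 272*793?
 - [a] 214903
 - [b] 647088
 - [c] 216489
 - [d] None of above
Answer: d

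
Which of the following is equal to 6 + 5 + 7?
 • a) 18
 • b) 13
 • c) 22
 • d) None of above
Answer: a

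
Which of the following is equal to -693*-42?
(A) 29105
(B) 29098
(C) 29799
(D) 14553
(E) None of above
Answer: E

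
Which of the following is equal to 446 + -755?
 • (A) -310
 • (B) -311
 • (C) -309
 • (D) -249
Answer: C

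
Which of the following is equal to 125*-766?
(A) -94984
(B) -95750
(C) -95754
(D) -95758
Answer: B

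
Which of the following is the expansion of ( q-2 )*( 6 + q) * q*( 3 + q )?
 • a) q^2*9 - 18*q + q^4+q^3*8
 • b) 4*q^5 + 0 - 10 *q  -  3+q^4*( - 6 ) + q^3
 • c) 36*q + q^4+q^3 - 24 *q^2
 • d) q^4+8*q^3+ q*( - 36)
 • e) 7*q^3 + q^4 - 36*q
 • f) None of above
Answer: e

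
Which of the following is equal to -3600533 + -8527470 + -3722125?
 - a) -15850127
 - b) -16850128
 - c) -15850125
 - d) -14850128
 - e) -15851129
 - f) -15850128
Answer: f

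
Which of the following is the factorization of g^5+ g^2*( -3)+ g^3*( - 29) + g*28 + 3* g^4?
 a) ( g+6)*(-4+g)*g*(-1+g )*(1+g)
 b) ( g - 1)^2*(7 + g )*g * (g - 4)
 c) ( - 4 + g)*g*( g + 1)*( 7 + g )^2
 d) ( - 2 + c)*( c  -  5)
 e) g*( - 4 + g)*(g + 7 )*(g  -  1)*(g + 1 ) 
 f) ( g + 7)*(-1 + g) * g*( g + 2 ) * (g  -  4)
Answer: e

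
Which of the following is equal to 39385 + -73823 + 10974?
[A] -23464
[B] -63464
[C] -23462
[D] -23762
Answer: A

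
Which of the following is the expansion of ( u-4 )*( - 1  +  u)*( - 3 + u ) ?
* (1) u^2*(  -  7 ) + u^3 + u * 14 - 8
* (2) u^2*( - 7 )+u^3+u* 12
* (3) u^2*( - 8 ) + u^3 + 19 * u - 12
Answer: 3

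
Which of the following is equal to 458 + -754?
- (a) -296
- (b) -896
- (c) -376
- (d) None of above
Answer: a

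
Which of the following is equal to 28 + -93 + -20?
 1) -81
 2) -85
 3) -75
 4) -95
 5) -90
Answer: 2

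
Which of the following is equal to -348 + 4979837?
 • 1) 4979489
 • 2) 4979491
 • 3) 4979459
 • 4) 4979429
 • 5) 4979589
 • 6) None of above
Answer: 1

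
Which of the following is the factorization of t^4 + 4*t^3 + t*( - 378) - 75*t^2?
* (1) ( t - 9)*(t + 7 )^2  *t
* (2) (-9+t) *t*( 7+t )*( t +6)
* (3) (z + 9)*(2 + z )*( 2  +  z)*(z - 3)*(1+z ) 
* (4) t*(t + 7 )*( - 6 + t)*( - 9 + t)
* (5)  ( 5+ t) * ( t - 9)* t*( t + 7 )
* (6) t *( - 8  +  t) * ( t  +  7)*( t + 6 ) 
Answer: 2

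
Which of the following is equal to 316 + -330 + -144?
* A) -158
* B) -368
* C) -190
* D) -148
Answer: A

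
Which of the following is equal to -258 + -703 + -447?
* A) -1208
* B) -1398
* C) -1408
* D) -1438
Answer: C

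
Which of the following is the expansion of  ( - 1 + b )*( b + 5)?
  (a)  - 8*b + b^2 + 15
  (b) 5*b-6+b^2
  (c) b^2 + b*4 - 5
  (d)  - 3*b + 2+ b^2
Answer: c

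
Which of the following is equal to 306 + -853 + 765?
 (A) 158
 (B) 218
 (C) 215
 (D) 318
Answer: B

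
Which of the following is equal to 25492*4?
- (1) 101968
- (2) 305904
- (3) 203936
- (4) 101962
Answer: 1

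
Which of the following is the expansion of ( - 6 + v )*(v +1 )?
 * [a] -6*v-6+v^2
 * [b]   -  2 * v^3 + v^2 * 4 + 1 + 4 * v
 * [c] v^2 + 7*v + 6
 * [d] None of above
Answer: d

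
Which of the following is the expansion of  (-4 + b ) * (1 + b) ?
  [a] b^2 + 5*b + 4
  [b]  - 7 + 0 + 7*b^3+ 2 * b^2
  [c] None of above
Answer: c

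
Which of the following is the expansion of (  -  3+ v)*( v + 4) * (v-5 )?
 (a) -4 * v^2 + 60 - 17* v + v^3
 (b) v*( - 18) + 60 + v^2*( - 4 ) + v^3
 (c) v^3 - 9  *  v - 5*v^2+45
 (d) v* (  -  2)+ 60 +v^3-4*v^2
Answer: a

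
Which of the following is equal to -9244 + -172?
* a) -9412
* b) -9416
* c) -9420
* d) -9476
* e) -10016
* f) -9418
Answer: b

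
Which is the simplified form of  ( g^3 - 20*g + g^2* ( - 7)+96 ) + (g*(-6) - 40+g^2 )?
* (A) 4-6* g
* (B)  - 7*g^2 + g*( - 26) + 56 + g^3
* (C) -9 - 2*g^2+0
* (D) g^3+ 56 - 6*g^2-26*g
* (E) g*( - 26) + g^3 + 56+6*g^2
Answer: D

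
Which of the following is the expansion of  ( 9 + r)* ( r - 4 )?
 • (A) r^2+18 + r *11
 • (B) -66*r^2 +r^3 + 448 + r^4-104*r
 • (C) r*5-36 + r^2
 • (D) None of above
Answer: C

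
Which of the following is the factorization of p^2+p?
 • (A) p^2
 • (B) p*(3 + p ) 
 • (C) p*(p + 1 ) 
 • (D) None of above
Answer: C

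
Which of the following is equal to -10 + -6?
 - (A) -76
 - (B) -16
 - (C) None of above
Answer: B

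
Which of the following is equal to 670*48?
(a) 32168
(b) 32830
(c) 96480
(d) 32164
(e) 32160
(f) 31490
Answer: e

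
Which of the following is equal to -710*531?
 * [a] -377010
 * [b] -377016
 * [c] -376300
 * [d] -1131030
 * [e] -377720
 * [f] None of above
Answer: a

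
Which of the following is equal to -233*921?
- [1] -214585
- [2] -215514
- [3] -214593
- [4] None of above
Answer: 3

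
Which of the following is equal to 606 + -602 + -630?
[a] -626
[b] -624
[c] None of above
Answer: a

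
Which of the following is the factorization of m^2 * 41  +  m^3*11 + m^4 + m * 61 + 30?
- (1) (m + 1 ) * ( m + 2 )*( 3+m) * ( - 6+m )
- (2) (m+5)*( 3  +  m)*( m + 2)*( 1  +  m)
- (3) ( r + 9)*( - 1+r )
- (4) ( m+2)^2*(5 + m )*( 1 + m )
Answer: 2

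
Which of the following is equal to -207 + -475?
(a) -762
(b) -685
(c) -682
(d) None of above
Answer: c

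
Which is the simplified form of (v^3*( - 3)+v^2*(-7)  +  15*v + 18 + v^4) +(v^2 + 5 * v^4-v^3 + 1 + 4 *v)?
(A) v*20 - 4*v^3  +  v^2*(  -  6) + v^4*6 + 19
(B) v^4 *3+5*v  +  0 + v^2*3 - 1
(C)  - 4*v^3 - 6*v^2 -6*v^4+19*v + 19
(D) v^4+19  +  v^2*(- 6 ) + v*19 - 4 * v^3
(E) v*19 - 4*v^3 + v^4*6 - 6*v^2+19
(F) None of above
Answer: E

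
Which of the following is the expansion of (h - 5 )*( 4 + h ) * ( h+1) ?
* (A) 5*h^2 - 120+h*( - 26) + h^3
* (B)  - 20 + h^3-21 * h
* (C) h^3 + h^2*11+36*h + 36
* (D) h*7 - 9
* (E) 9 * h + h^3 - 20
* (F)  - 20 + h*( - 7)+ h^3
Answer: B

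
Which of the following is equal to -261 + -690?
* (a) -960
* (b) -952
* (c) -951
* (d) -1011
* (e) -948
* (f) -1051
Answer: c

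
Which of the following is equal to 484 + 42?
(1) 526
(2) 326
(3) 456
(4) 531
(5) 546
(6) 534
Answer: 1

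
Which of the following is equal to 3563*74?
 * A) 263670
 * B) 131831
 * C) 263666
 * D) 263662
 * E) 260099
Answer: D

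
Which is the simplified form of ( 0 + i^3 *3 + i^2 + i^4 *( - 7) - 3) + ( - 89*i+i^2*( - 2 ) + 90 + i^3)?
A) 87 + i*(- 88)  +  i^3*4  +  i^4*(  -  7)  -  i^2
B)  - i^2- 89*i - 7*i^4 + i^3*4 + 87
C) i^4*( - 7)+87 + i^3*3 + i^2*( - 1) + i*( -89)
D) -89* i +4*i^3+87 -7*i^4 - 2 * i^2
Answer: B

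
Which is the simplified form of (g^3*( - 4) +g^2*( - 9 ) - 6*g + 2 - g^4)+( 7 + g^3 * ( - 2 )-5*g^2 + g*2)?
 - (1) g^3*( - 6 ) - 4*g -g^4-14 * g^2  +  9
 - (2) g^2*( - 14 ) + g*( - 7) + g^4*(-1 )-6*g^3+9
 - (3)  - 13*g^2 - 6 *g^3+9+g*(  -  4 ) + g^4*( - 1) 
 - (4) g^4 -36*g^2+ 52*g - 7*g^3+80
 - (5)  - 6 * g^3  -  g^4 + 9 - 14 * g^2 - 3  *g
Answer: 1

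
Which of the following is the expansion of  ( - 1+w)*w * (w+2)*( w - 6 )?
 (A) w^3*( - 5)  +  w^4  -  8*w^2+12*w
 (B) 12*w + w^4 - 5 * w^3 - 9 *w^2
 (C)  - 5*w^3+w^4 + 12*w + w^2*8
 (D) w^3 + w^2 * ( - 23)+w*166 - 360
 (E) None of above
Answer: A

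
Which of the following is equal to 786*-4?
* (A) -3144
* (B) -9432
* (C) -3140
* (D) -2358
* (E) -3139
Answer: A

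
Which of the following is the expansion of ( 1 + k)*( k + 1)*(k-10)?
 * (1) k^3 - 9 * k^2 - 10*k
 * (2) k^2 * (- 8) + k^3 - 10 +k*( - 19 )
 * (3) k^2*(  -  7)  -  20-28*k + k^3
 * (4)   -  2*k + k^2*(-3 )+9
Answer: 2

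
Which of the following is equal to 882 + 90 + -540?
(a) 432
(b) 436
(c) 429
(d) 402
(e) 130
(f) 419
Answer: a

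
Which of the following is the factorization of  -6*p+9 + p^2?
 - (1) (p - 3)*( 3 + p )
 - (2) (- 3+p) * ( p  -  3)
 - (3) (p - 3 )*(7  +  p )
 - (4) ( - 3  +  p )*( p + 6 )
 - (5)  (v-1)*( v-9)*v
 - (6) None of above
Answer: 2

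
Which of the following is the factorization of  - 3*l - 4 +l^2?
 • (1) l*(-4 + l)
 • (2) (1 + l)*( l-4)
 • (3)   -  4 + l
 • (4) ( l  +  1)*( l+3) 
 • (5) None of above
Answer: 2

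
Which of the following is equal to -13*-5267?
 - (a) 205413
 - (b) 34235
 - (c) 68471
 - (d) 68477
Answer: c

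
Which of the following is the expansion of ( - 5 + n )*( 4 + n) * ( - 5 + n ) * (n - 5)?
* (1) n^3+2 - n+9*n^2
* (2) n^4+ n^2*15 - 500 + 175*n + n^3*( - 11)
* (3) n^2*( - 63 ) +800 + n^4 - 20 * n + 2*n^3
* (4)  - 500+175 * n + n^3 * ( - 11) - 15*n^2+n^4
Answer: 2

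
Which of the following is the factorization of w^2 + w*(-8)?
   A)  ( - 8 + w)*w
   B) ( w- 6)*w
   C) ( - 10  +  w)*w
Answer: A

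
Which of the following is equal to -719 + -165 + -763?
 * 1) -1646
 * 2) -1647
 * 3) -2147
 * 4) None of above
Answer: 2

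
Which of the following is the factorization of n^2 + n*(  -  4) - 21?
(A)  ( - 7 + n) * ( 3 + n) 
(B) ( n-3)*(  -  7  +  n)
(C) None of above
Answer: A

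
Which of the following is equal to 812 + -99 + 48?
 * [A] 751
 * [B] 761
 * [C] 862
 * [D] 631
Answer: B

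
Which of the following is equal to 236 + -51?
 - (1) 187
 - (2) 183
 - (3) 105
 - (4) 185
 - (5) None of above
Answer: 4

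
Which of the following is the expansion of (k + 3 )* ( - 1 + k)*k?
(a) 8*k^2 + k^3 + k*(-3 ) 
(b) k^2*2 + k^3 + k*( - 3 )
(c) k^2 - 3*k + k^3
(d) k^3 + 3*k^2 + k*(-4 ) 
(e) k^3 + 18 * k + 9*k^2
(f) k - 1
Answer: b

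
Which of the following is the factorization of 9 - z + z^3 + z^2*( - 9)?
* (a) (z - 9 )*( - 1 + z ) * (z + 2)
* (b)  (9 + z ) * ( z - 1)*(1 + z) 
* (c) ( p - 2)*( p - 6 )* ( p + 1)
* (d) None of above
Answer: d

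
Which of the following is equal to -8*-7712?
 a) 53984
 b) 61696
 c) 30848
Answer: b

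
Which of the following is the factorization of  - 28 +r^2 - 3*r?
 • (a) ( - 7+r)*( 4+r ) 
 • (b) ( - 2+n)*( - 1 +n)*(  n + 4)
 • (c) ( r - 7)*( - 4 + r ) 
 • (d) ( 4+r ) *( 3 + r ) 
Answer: a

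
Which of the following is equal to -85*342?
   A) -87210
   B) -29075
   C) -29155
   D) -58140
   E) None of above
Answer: E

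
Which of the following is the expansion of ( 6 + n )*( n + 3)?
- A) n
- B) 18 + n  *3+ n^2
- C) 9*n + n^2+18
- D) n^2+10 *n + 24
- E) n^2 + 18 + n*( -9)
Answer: C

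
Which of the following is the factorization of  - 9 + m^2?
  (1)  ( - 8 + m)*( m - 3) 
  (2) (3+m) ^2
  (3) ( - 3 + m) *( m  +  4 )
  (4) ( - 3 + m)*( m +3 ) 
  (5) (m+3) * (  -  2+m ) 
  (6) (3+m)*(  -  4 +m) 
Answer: 4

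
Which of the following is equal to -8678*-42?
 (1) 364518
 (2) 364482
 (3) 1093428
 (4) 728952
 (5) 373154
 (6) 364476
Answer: 6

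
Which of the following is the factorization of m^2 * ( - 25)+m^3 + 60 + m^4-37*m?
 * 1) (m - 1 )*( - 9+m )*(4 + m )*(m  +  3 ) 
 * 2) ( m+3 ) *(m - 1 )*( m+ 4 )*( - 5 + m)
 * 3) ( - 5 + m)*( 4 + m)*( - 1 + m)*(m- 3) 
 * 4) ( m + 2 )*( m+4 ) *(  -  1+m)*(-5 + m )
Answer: 2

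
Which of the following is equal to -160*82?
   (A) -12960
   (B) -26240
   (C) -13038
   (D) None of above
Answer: D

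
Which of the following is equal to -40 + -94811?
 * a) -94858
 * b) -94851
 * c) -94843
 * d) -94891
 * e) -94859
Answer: b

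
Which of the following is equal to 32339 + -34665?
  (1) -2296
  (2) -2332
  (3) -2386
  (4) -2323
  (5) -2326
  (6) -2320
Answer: 5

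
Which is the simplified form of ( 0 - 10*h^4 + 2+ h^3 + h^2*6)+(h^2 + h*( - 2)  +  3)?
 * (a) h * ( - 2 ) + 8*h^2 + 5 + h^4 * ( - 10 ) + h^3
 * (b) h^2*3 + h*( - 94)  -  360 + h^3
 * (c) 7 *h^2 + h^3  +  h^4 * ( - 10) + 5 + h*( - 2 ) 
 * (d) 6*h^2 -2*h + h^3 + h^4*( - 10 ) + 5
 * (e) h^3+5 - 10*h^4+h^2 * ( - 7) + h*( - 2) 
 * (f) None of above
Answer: c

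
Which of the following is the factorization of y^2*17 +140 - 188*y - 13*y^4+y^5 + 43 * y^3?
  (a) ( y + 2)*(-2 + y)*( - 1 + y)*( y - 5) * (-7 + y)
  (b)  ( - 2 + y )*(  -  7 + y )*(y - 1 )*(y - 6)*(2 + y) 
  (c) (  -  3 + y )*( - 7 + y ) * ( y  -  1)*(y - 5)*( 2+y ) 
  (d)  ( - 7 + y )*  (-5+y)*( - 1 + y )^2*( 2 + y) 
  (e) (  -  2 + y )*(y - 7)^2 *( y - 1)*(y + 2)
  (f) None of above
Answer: a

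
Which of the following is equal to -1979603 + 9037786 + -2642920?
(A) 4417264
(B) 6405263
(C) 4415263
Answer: C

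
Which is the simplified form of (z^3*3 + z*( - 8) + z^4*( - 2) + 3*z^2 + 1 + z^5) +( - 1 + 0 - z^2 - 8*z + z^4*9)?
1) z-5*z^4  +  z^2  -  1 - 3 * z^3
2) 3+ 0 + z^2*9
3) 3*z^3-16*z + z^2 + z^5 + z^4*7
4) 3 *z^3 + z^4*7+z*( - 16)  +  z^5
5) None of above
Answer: 5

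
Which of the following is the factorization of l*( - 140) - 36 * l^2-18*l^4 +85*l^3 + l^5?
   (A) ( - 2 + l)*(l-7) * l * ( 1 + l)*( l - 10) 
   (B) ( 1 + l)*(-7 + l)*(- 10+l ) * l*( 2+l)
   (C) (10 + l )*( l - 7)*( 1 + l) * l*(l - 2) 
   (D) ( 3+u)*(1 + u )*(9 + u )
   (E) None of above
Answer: A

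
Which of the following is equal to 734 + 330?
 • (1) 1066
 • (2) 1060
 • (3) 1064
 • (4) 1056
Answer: 3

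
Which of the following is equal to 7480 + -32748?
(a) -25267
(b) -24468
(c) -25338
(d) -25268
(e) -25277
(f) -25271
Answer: d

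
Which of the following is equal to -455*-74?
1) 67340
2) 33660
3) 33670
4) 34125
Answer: 3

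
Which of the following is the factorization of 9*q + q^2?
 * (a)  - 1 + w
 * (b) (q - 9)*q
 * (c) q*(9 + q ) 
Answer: c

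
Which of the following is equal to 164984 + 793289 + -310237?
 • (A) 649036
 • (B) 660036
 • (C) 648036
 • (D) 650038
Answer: C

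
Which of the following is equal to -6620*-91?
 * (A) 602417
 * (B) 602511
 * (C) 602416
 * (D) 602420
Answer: D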